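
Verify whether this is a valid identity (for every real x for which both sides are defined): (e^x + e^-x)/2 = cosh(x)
Yes, this is an identity.

Claim: (e^x + e^-x)/2 = cosh(x).
Reasoning: This is exactly the definition of the hyperbolic cosine: cosh(x) := (e^x + e^-x)/2.
So the two sides agree for every real x for which both sides are defined.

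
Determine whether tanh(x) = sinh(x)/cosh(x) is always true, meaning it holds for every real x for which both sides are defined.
Yes, this is an identity.

Claim: tanh(x) = sinh(x)/cosh(x).
Reasoning: tanh(x) is defined as sinh(x)/cosh(x) = (e^x - e^-x)/(e^x + e^-x); cosh(x) ≥ 1 is never zero, so this holds for every real x.
So the two sides agree for every real x for which both sides are defined.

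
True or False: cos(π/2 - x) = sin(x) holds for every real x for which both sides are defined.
True.

Claim: cos(π/2 - x) = sin(x).
Reasoning: Use cos(u - v) = cos(u)cos(v) + sin(u)sin(v) with u = π/2, v = x: cos(π/2)cos(x) + sin(π/2)sin(x) = 0·cos(x) + 1·sin(x) = sin(x).
So the two sides agree for every real x for which both sides are defined.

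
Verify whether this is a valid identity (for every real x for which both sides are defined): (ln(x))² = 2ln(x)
Claim: (ln(x))² = 2ln(x).
Test a specific point where both sides are defined: x = 3.
LHS = (ln(x))² ≈ 1.2069
RHS = 2ln(x) ≈ 2.1972
Since 1.2069 ≠ 2.1972, the equation fails at this point, so it cannot hold for every real x for which both sides are defined.
2ln(x) equals ln(x²), which is not the same as (ln x)².

Conclusion: No, this is NOT an identity.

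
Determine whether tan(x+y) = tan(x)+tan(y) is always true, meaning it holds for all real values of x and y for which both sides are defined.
No, this is NOT an identity.

Claim: tan(x+y) = tan(x)+tan(y).
Test a specific point where both sides are defined: x = -π/4, y = π/3.
LHS = tan(x+y) ≈ 0.2679
RHS = tan(x)+tan(y) ≈ 0.7321
Since 0.2679 ≠ 0.7321, the equation fails at this point, so it cannot hold for all real values of x and y for which both sides are defined.
The correct formula is tan(x+y) = (tan(x) + tan(y))/(1 - tan(x)tan(y)).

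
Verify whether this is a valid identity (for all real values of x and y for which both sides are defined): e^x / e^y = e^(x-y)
Claim: e^x / e^y = e^(x-y).
Reasoning: 1/e^y = e^(-y), so e^x / e^y = e^x · e^(-y) = e^(x + (-y)) = e^(x-y) by the product rule for exponents.
So the two sides agree for all real values of x and y for which both sides are defined.

Conclusion: Yes, this is an identity.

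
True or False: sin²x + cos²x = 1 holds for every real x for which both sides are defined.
True.

Claim: sin²x + cos²x = 1.
Reasoning: The point (cos x, sin x) lies on the unit circle X² + Y² = 1, so cos²x + sin²x = 1 for every real x.
So the two sides agree for every real x for which both sides are defined.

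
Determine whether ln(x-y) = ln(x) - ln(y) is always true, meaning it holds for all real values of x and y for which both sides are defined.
No, this is NOT an identity.

Claim: ln(x-y) = ln(x) - ln(y).
Test a specific point where both sides are defined: x = 1, y = 1/2.
LHS = ln(x-y) ≈ -0.6931
RHS = ln(x) - ln(y) ≈ 0.6931
Since -0.6931 ≠ 0.6931, the equation fails at this point, so it cannot hold for all real values of x and y for which both sides are defined.
ln(x) - ln(y) = ln(x/y), not ln(x-y).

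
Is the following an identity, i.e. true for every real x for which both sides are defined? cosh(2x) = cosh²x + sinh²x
Claim: cosh(2x) = cosh²x + sinh²x.
Reasoning: cosh²x = (e^(2x) + 2 + e^(-2x))/4 and sinh²x = (e^(2x) - 2 + e^(-2x))/4. Adding gives (2e^(2x) + 2e^(-2x))/4 = (e^(2x) + e^(-2x))/2 = cosh(2x).
So the two sides agree for every real x for which both sides are defined.

Conclusion: Yes, this is an identity.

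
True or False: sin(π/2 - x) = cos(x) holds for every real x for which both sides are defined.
Claim: sin(π/2 - x) = cos(x).
Reasoning: Use sin(u - v) = sin(u)cos(v) - cos(u)sin(v) with u = π/2, v = x: sin(π/2)cos(x) - cos(π/2)sin(x) = 1·cos(x) - 0·sin(x) = cos(x).
So the two sides agree for every real x for which both sides are defined.

Conclusion: True.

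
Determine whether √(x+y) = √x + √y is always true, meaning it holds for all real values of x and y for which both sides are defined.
No, this is NOT an identity.

Claim: √(x+y) = √x + √y.
Test a specific point where both sides are defined: x = 5, y = 4.
LHS = √(x+y) ≈ 3.0000
RHS = √x + √y ≈ 4.2361
Since 3.0000 ≠ 4.2361, the equation fails at this point, so it cannot hold for all real values of x and y for which both sides are defined.
Squaring the right side gives x + 2√(xy) + y, not x + y.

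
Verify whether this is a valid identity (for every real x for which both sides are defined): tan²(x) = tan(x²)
No, this is NOT an identity.

Claim: tan²(x) = tan(x²).
Test a specific point where both sides are defined: x = π.
LHS = tan²(x) ≈ 0.0000
RHS = tan(x²) ≈ 0.4767
Since 0.0000 ≠ 0.4767, the equation fails at this point, so it cannot hold for every real x for which both sides are defined.
tan²(x) means (tan x)², squaring the output; tan(x²) squares the input. These are different functions.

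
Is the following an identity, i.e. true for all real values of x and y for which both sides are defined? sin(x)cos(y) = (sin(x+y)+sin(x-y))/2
Claim: sin(x)cos(y) = (sin(x+y)+sin(x-y))/2.
Reasoning: sin(x+y) = sin(x)cos(y) + cos(x)sin(y) and sin(x-y) = sin(x)cos(y) - cos(x)sin(y). Adding, sin(x+y) + sin(x-y) = 2sin(x)cos(y); divide by 2.
So the two sides agree for all real values of x and y for which both sides are defined.

Conclusion: Yes, this is an identity.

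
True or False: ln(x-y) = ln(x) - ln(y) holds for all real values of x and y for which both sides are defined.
False.

Claim: ln(x-y) = ln(x) - ln(y).
Test a specific point where both sides are defined: x = 5, y = 1/2.
LHS = ln(x-y) ≈ 1.5041
RHS = ln(x) - ln(y) ≈ 2.3026
Since 1.5041 ≠ 2.3026, the equation fails at this point, so it cannot hold for all real values of x and y for which both sides are defined.
ln(x) - ln(y) = ln(x/y), not ln(x-y).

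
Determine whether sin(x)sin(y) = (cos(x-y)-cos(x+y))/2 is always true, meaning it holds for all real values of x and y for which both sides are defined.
Yes, this is an identity.

Claim: sin(x)sin(y) = (cos(x-y)-cos(x+y))/2.
Reasoning: cos(x-y) = cos(x)cos(y) + sin(x)sin(y) and cos(x+y) = cos(x)cos(y) - sin(x)sin(y). Subtracting, cos(x-y) - cos(x+y) = 2sin(x)sin(y); divide by 2.
So the two sides agree for all real values of x and y for which both sides are defined.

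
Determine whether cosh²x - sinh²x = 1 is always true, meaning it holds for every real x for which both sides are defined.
Yes, this is an identity.

Claim: cosh²x - sinh²x = 1.
Reasoning: With cosh(x) = (e^x + e^-x)/2 and sinh(x) = (e^x - e^-x)/2: cosh²x = (e^(2x) + 2 + e^(-2x))/4 and sinh²x = (e^(2x) - 2 + e^(-2x))/4. Subtracting leaves 4/4 = 1.
So the two sides agree for every real x for which both sides are defined.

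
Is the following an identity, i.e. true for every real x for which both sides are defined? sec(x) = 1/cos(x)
Yes, this is an identity.

Claim: sec(x) = 1/cos(x).
Reasoning: sec(x) is by definition the reciprocal of cos(x), wherever cos(x) ≠ 0.
So the two sides agree for every real x for which both sides are defined.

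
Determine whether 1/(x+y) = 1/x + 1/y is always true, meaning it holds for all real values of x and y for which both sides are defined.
No, this is NOT an identity.

Claim: 1/(x+y) = 1/x + 1/y.
Test a specific point where both sides are defined: x = 4, y = 2.
LHS = 1/(x+y) ≈ 0.1667
RHS = 1/x + 1/y ≈ 0.7500
Since 0.1667 ≠ 0.7500, the equation fails at this point, so it cannot hold for all real values of x and y for which both sides are defined.
1/x + 1/y = (x+y)/(xy), which is not 1/(x+y).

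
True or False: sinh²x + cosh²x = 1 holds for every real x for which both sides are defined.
False.

Claim: sinh²x + cosh²x = 1.
Test a specific point where both sides are defined: x = 4.
LHS = sinh²x + cosh²x ≈ 1490.4792
RHS = 1 ≈ 1.0000
Since 1490.4792 ≠ 1.0000, the equation fails at this point, so it cannot hold for every real x for which both sides are defined.
The correct hyperbolic identity is cosh²x - sinh²x = 1 (a difference); the sum sinh²x + cosh²x equals cosh(2x).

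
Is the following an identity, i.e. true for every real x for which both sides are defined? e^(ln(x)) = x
Yes, this is an identity.

Claim: e^(ln(x)) = x.
Reasoning: For x > 0, ln(x) is by definition the exponent p such that e^p = x. Raising e to that exponent therefore returns x: e^(ln x) = x.
So the two sides agree for every real x for which both sides are defined.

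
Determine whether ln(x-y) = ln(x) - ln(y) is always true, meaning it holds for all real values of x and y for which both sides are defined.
Claim: ln(x-y) = ln(x) - ln(y).
Test a specific point where both sides are defined: x = 4, y = 1.
LHS = ln(x-y) ≈ 1.0986
RHS = ln(x) - ln(y) ≈ 1.3863
Since 1.0986 ≠ 1.3863, the equation fails at this point, so it cannot hold for all real values of x and y for which both sides are defined.
ln(x) - ln(y) = ln(x/y), not ln(x-y).

Conclusion: No, this is NOT an identity.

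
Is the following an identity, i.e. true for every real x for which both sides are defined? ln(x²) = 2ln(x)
Claim: ln(x²) = 2ln(x).
Reasoning: The right side requires x > 0. For x > 0, x² = (e^(ln x))² = e^(2ln x), so ln(x²) = 2ln(x). (For x < 0 the right side is undefined, so those values are outside the claim.)
So the two sides agree for every real x for which both sides are defined.

Conclusion: Yes, this is an identity.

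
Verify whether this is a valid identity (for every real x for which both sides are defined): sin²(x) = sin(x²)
Claim: sin²(x) = sin(x²).
Test a specific point where both sides are defined: x = -π/3.
LHS = sin²(x) ≈ 0.7500
RHS = sin(x²) ≈ 0.8897
Since 0.7500 ≠ 0.8897, the equation fails at this point, so it cannot hold for every real x for which both sides are defined.
sin²(x) means (sin x)², squaring the output; sin(x²) squares the input. These are different functions.

Conclusion: No, this is NOT an identity.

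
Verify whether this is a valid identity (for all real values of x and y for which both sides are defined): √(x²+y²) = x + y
No, this is NOT an identity.

Claim: √(x²+y²) = x + y.
Test a specific point where both sides are defined: x = 1, y = -1.
LHS = √(x²+y²) ≈ 1.4142
RHS = x + y ≈ 0.0000
Since 1.4142 ≠ 0.0000, the equation fails at this point, so it cannot hold for all real values of x and y for which both sides are defined.
(x+y)² = x² + 2xy + y², not x² + y², so the square root does not split this way.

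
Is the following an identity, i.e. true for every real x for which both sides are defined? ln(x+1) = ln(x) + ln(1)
Claim: ln(x+1) = ln(x) + ln(1).
Test a specific point where both sides are defined: x = 4.
LHS = ln(x+1) ≈ 1.6094
RHS = ln(x) + ln(1) ≈ 1.3863
Since 1.6094 ≠ 1.3863, the equation fails at this point, so it cannot hold for every real x for which both sides are defined.
ln(1) = 0, so the right side is just ln(x), which differs from ln(x+1).

Conclusion: No, this is NOT an identity.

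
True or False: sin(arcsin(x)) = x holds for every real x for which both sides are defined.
True.

Claim: sin(arcsin(x)) = x.
Reasoning: For -1 ≤ x ≤ 1 (where arcsin is defined), arcsin(x) is by definition an angle whose sine equals x. Taking the sine of that angle returns x. (Note the other order, arcsin(sin x) = x, is NOT an identity.)
So the two sides agree for every real x for which both sides are defined.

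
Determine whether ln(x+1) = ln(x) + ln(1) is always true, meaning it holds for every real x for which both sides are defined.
No, this is NOT an identity.

Claim: ln(x+1) = ln(x) + ln(1).
Test a specific point where both sides are defined: x = 3.
LHS = ln(x+1) ≈ 1.3863
RHS = ln(x) + ln(1) ≈ 1.0986
Since 1.3863 ≠ 1.0986, the equation fails at this point, so it cannot hold for every real x for which both sides are defined.
ln(1) = 0, so the right side is just ln(x), which differs from ln(x+1).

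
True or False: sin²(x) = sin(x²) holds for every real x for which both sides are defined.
Claim: sin²(x) = sin(x²).
Test a specific point where both sides are defined: x = π/3.
LHS = sin²(x) ≈ 0.7500
RHS = sin(x²) ≈ 0.8897
Since 0.7500 ≠ 0.8897, the equation fails at this point, so it cannot hold for every real x for which both sides are defined.
sin²(x) means (sin x)², squaring the output; sin(x²) squares the input. These are different functions.

Conclusion: False.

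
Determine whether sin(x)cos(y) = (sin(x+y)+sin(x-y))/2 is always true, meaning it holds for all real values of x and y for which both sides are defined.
Claim: sin(x)cos(y) = (sin(x+y)+sin(x-y))/2.
Reasoning: sin(x+y) = sin(x)cos(y) + cos(x)sin(y) and sin(x-y) = sin(x)cos(y) - cos(x)sin(y). Adding, sin(x+y) + sin(x-y) = 2sin(x)cos(y); divide by 2.
So the two sides agree for all real values of x and y for which both sides are defined.

Conclusion: Yes, this is an identity.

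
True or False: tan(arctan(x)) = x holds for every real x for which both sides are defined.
Claim: tan(arctan(x)) = x.
Reasoning: For every real x, arctan(x) is by definition the angle in (-π/2, π/2) whose tangent equals x. Taking the tangent of that angle returns x.
So the two sides agree for every real x for which both sides are defined.

Conclusion: True.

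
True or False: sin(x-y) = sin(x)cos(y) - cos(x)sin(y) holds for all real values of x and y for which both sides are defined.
Claim: sin(x-y) = sin(x)cos(y) - cos(x)sin(y).
Reasoning: Replace y by -y in sin(x+y) = sin(x)cos(y) + cos(x)sin(y) and use cos(-y) = cos(y), sin(-y) = -sin(y): sin(x-y) = sin(x)cos(y) - cos(x)sin(y).
So the two sides agree for all real values of x and y for which both sides are defined.

Conclusion: True.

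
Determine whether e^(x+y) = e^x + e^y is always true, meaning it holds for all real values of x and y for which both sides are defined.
Claim: e^(x+y) = e^x + e^y.
Test a specific point where both sides are defined: x = 4, y = 5.
LHS = e^(x+y) ≈ 8103.0839
RHS = e^x + e^y ≈ 203.0113
Since 8103.0839 ≠ 203.0113, the equation fails at this point, so it cannot hold for all real values of x and y for which both sides are defined.
The correct rule is e^(x+y) = e^x · e^y (a product, not a sum).

Conclusion: No, this is NOT an identity.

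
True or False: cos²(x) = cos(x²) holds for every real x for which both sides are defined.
Claim: cos²(x) = cos(x²).
Test a specific point where both sides are defined: x = -π/2.
LHS = cos²(x) ≈ 0.0000
RHS = cos(x²) ≈ -0.7812
Since 0.0000 ≠ -0.7812, the equation fails at this point, so it cannot hold for every real x for which both sides are defined.
cos²(x) means (cos x)², squaring the output; cos(x²) squares the input. These are different functions.

Conclusion: False.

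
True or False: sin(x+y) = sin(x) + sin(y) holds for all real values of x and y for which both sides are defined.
False.

Claim: sin(x+y) = sin(x) + sin(y).
Test a specific point where both sides are defined: x = π/4, y = -π/6.
LHS = sin(x+y) ≈ 0.2588
RHS = sin(x) + sin(y) ≈ 0.2071
Since 0.2588 ≠ 0.2071, the equation fails at this point, so it cannot hold for all real values of x and y for which both sides are defined.
The correct expansion is sin(x+y) = sin(x)cos(y) + cos(x)sin(y); sine is not additive.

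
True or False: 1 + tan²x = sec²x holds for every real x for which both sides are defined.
True.

Claim: 1 + tan²x = sec²x.
Reasoning: Start from sin²x + cos²x = 1 and divide every term by cos²x (allowed wherever tan x and sec x are defined): tan²x + 1 = 1/cos²x = sec²x.
So the two sides agree for every real x for which both sides are defined.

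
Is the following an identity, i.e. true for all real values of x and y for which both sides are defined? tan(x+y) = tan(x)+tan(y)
Claim: tan(x+y) = tan(x)+tan(y).
Test a specific point where both sides are defined: x = -π/3, y = -π/3.
LHS = tan(x+y) ≈ 1.7321
RHS = tan(x)+tan(y) ≈ -3.4641
Since 1.7321 ≠ -3.4641, the equation fails at this point, so it cannot hold for all real values of x and y for which both sides are defined.
The correct formula is tan(x+y) = (tan(x) + tan(y))/(1 - tan(x)tan(y)).

Conclusion: No, this is NOT an identity.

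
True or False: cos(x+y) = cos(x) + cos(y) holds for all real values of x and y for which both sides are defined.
False.

Claim: cos(x+y) = cos(x) + cos(y).
Test a specific point where both sides are defined: x = -π/3, y = -π/2.
LHS = cos(x+y) ≈ -0.8660
RHS = cos(x) + cos(y) ≈ 0.5000
Since -0.8660 ≠ 0.5000, the equation fails at this point, so it cannot hold for all real values of x and y for which both sides are defined.
The correct expansion is cos(x+y) = cos(x)cos(y) - sin(x)sin(y); cosine is not additive.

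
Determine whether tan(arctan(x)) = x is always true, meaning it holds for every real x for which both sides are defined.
Claim: tan(arctan(x)) = x.
Reasoning: For every real x, arctan(x) is by definition the angle in (-π/2, π/2) whose tangent equals x. Taking the tangent of that angle returns x.
So the two sides agree for every real x for which both sides are defined.

Conclusion: Yes, this is an identity.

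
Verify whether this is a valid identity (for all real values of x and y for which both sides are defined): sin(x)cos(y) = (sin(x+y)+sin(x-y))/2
Claim: sin(x)cos(y) = (sin(x+y)+sin(x-y))/2.
Reasoning: sin(x+y) = sin(x)cos(y) + cos(x)sin(y) and sin(x-y) = sin(x)cos(y) - cos(x)sin(y). Adding, sin(x+y) + sin(x-y) = 2sin(x)cos(y); divide by 2.
So the two sides agree for all real values of x and y for which both sides are defined.

Conclusion: Yes, this is an identity.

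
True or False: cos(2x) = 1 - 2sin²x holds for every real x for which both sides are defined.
Claim: cos(2x) = 1 - 2sin²x.
Reasoning: cos(2x) = cos²x - sin²x. Replace cos²x by 1 - sin²x: (1 - sin²x) - sin²x = 1 - 2sin²x.
So the two sides agree for every real x for which both sides are defined.

Conclusion: True.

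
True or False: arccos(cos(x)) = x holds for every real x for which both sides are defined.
Claim: arccos(cos(x)) = x.
Test a specific point where both sides are defined: x = -π/3.
LHS = arccos(cos(x)) ≈ 1.0472
RHS = x ≈ -1.0472
Since 1.0472 ≠ -1.0472, the equation fails at this point, so it cannot hold for every real x for which both sides are defined.
arccos only returns values in [0, π], so arccos(cos(x)) = x holds only for x in that interval, not for all real x.

Conclusion: False.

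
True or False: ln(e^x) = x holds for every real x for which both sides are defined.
True.

Claim: ln(e^x) = x.
Reasoning: ln is the inverse of the exponential: ln(e^x) asks for the exponent p with e^p = e^x, and since e^p is one-to-one that exponent is p = x.
So the two sides agree for every real x for which both sides are defined.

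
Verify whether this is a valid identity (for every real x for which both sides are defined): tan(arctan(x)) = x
Claim: tan(arctan(x)) = x.
Reasoning: For every real x, arctan(x) is by definition the angle in (-π/2, π/2) whose tangent equals x. Taking the tangent of that angle returns x.
So the two sides agree for every real x for which both sides are defined.

Conclusion: Yes, this is an identity.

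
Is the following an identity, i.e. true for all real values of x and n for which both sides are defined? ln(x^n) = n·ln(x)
Claim: ln(x^n) = n·ln(x).
Reasoning: The right side requires x > 0. For x > 0, x^n = (e^(ln x))^n = e^(n·ln x), so taking ln of both sides gives ln(x^n) = n·ln(x).
So the two sides agree for all real values of x and n for which both sides are defined.

Conclusion: Yes, this is an identity.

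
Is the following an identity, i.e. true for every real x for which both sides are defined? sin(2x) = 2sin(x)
Claim: sin(2x) = 2sin(x).
Test a specific point where both sides are defined: x = 3π/4.
LHS = sin(2x) ≈ -1.0000
RHS = 2sin(x) ≈ 1.4142
Since -1.0000 ≠ 1.4142, the equation fails at this point, so it cannot hold for every real x for which both sides are defined.
The correct double-angle formula is sin(2x) = 2sin(x)cos(x).

Conclusion: No, this is NOT an identity.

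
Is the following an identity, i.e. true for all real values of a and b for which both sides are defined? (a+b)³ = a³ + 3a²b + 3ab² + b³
Yes, this is an identity.

Claim: (a+b)³ = a³ + 3a²b + 3ab² + b³.
Reasoning: (a+b)³ = (a+b)(a+b)² = (a+b)(a² + 2ab + b²) = a³ + 2a²b + ab² + a²b + 2ab² + b³ = a³ + 3a²b + 3ab² + b³.
So the two sides agree for all real values of a and b for which both sides are defined.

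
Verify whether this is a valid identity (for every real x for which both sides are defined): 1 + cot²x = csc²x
Yes, this is an identity.

Claim: 1 + cot²x = csc²x.
Reasoning: Start from sin²x + cos²x = 1 and divide every term by sin²x (allowed wherever cot x and csc x are defined): 1 + cot²x = 1/sin²x = csc²x.
So the two sides agree for every real x for which both sides are defined.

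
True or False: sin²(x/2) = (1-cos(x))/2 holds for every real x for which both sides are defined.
True.

Claim: sin²(x/2) = (1-cos(x))/2.
Reasoning: Use cos(2θ) = 1 - 2sin²θ with θ = x/2: cos(x) = 1 - 2sin²(x/2). Solving for sin²(x/2) gives (1 - cos(x))/2.
So the two sides agree for every real x for which both sides are defined.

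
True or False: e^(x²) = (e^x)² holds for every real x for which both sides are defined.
Claim: e^(x²) = (e^x)².
Test a specific point where both sides are defined: x = 1.
LHS = e^(x²) ≈ 2.7183
RHS = (e^x)² ≈ 7.3891
Since 2.7183 ≠ 7.3891, the equation fails at this point, so it cannot hold for every real x for which both sides are defined.
(e^x)² = e^(2x), and 2x ≠ x² in general.

Conclusion: False.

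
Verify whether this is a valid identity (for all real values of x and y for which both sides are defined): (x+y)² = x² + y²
No, this is NOT an identity.

Claim: (x+y)² = x² + y².
Test a specific point where both sides are defined: x = -2, y = 5.
LHS = (x+y)² ≈ 9.0000
RHS = x² + y² ≈ 29.0000
Since 9.0000 ≠ 29.0000, the equation fails at this point, so it cannot hold for all real values of x and y for which both sides are defined.
The correct expansion is (x+y)² = x² + 2xy + y²; the cross term 2xy is missing.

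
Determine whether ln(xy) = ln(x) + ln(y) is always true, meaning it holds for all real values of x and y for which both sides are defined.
Yes, this is an identity.

Claim: ln(xy) = ln(x) + ln(y).
Reasoning: Both sides are simultaneously defined only when x, y > 0. Write x = e^p, y = e^q (p = ln x, q = ln y). Then xy = e^p · e^q = e^(p+q), so ln(xy) = p + q = ln(x) + ln(y).
So the two sides agree for all real values of x and y for which both sides are defined.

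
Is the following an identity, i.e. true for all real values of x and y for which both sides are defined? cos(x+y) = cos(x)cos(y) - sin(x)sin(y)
Yes, this is an identity.

Claim: cos(x+y) = cos(x)cos(y) - sin(x)sin(y).
Reasoning: By Euler's formula e^(i(x+y)) = e^(ix)·e^(iy) = (cos x + i·sin x)(cos y + i·sin y). The real part of the left side is cos(x+y); the real part of the product is cos(x)cos(y) - sin(x)sin(y) (since i·i = -1).
So the two sides agree for all real values of x and y for which both sides are defined.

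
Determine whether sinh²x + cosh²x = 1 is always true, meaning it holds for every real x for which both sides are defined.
No, this is NOT an identity.

Claim: sinh²x + cosh²x = 1.
Test a specific point where both sides are defined: x = 3.
LHS = sinh²x + cosh²x ≈ 201.7156
RHS = 1 ≈ 1.0000
Since 201.7156 ≠ 1.0000, the equation fails at this point, so it cannot hold for every real x for which both sides are defined.
The correct hyperbolic identity is cosh²x - sinh²x = 1 (a difference); the sum sinh²x + cosh²x equals cosh(2x).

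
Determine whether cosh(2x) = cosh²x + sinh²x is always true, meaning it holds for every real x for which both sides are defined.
Yes, this is an identity.

Claim: cosh(2x) = cosh²x + sinh²x.
Reasoning: cosh²x = (e^(2x) + 2 + e^(-2x))/4 and sinh²x = (e^(2x) - 2 + e^(-2x))/4. Adding gives (2e^(2x) + 2e^(-2x))/4 = (e^(2x) + e^(-2x))/2 = cosh(2x).
So the two sides agree for every real x for which both sides are defined.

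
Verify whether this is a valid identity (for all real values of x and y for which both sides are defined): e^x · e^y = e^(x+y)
Yes, this is an identity.

Claim: e^x · e^y = e^(x+y).
Reasoning: This is the law of exponents for a common base: multiplying powers adds exponents. E.g. from the series, (Σ x^j/j!)(Σ y^k/k!) = Σ_m (Σ_{j+k=m} x^j y^k/(j!k!)) = Σ_m (x+y)^m/m! by the binomial theorem.
So the two sides agree for all real values of x and y for which both sides are defined.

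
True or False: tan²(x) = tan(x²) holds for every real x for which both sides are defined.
Claim: tan²(x) = tan(x²).
Test a specific point where both sides are defined: x = -π/3.
LHS = tan²(x) ≈ 3.0000
RHS = tan(x²) ≈ 1.9485
Since 3.0000 ≠ 1.9485, the equation fails at this point, so it cannot hold for every real x for which both sides are defined.
tan²(x) means (tan x)², squaring the output; tan(x²) squares the input. These are different functions.

Conclusion: False.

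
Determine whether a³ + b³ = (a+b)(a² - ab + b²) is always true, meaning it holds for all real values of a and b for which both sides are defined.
Yes, this is an identity.

Claim: a³ + b³ = (a+b)(a² - ab + b²).
Reasoning: Expand the right side: (a+b)(a² - ab + b²) = a³ - a²b + ab² + a²b - ab² + b³ = a³ + b³ (the middle terms cancel in pairs).
So the two sides agree for all real values of a and b for which both sides are defined.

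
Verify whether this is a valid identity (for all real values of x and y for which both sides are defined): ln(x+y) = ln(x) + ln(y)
No, this is NOT an identity.

Claim: ln(x+y) = ln(x) + ln(y).
Test a specific point where both sides are defined: x = 1, y = 5.
LHS = ln(x+y) ≈ 1.7918
RHS = ln(x) + ln(y) ≈ 1.6094
Since 1.7918 ≠ 1.6094, the equation fails at this point, so it cannot hold for all real values of x and y for which both sides are defined.
ln(x) + ln(y) = ln(xy), not ln(x+y).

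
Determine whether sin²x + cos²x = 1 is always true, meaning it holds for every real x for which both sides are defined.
Claim: sin²x + cos²x = 1.
Reasoning: The point (cos x, sin x) lies on the unit circle X² + Y² = 1, so cos²x + sin²x = 1 for every real x.
So the two sides agree for every real x for which both sides are defined.

Conclusion: Yes, this is an identity.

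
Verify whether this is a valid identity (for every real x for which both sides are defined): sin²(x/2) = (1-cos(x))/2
Claim: sin²(x/2) = (1-cos(x))/2.
Reasoning: Use cos(2θ) = 1 - 2sin²θ with θ = x/2: cos(x) = 1 - 2sin²(x/2). Solving for sin²(x/2) gives (1 - cos(x))/2.
So the two sides agree for every real x for which both sides are defined.

Conclusion: Yes, this is an identity.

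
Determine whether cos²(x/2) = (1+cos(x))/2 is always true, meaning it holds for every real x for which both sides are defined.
Yes, this is an identity.

Claim: cos²(x/2) = (1+cos(x))/2.
Reasoning: Use cos(2θ) = 2cos²θ - 1 with θ = x/2: cos(x) = 2cos²(x/2) - 1. Solving for cos²(x/2) gives (1 + cos(x))/2.
So the two sides agree for every real x for which both sides are defined.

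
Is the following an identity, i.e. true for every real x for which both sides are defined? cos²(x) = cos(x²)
No, this is NOT an identity.

Claim: cos²(x) = cos(x²).
Test a specific point where both sides are defined: x = -π/2.
LHS = cos²(x) ≈ 0.0000
RHS = cos(x²) ≈ -0.7812
Since 0.0000 ≠ -0.7812, the equation fails at this point, so it cannot hold for every real x for which both sides are defined.
cos²(x) means (cos x)², squaring the output; cos(x²) squares the input. These are different functions.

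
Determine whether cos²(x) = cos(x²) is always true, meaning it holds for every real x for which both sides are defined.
No, this is NOT an identity.

Claim: cos²(x) = cos(x²).
Test a specific point where both sides are defined: x = π/3.
LHS = cos²(x) ≈ 0.2500
RHS = cos(x²) ≈ 0.4566
Since 0.2500 ≠ 0.4566, the equation fails at this point, so it cannot hold for every real x for which both sides are defined.
cos²(x) means (cos x)², squaring the output; cos(x²) squares the input. These are different functions.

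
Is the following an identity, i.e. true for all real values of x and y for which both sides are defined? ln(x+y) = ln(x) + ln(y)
Claim: ln(x+y) = ln(x) + ln(y).
Test a specific point where both sides are defined: x = 2, y = 1.
LHS = ln(x+y) ≈ 1.0986
RHS = ln(x) + ln(y) ≈ 0.6931
Since 1.0986 ≠ 0.6931, the equation fails at this point, so it cannot hold for all real values of x and y for which both sides are defined.
ln(x) + ln(y) = ln(xy), not ln(x+y).

Conclusion: No, this is NOT an identity.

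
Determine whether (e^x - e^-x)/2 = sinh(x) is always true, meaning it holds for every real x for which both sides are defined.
Claim: (e^x - e^-x)/2 = sinh(x).
Reasoning: This is exactly the definition of the hyperbolic sine: sinh(x) := (e^x - e^-x)/2.
So the two sides agree for every real x for which both sides are defined.

Conclusion: Yes, this is an identity.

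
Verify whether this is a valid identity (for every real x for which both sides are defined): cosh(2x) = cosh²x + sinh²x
Claim: cosh(2x) = cosh²x + sinh²x.
Reasoning: cosh²x = (e^(2x) + 2 + e^(-2x))/4 and sinh²x = (e^(2x) - 2 + e^(-2x))/4. Adding gives (2e^(2x) + 2e^(-2x))/4 = (e^(2x) + e^(-2x))/2 = cosh(2x).
So the two sides agree for every real x for which both sides are defined.

Conclusion: Yes, this is an identity.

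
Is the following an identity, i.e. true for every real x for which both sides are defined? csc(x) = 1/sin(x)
Yes, this is an identity.

Claim: csc(x) = 1/sin(x).
Reasoning: csc(x) is by definition the reciprocal of sin(x), wherever sin(x) ≠ 0.
So the two sides agree for every real x for which both sides are defined.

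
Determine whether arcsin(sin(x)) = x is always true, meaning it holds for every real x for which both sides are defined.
No, this is NOT an identity.

Claim: arcsin(sin(x)) = x.
Test a specific point where both sides are defined: x = π.
LHS = arcsin(sin(x)) ≈ 0.0000
RHS = x ≈ 3.1416
Since 0.0000 ≠ 3.1416, the equation fails at this point, so it cannot hold for every real x for which both sides are defined.
arcsin only returns values in [-π/2, π/2], so arcsin(sin(x)) = x holds only for x in that interval, not for all real x.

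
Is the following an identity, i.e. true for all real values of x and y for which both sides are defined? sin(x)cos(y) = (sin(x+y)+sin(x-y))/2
Claim: sin(x)cos(y) = (sin(x+y)+sin(x-y))/2.
Reasoning: sin(x+y) = sin(x)cos(y) + cos(x)sin(y) and sin(x-y) = sin(x)cos(y) - cos(x)sin(y). Adding, sin(x+y) + sin(x-y) = 2sin(x)cos(y); divide by 2.
So the two sides agree for all real values of x and y for which both sides are defined.

Conclusion: Yes, this is an identity.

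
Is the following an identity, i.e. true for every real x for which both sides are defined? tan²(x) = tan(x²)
No, this is NOT an identity.

Claim: tan²(x) = tan(x²).
Test a specific point where both sides are defined: x = -π/6.
LHS = tan²(x) ≈ 0.3333
RHS = tan(x²) ≈ 0.2812
Since 0.3333 ≠ 0.2812, the equation fails at this point, so it cannot hold for every real x for which both sides are defined.
tan²(x) means (tan x)², squaring the output; tan(x²) squares the input. These are different functions.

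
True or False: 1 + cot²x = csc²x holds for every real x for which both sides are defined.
Claim: 1 + cot²x = csc²x.
Reasoning: Start from sin²x + cos²x = 1 and divide every term by sin²x (allowed wherever cot x and csc x are defined): 1 + cot²x = 1/sin²x = csc²x.
So the two sides agree for every real x for which both sides are defined.

Conclusion: True.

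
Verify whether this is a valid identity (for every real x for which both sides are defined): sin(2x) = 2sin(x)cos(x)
Claim: sin(2x) = 2sin(x)cos(x).
Reasoning: Put y = x in the addition formula sin(x+y) = sin(x)cos(y) + cos(x)sin(y): sin(2x) = sin(x)cos(x) + cos(x)sin(x) = 2sin(x)cos(x).
So the two sides agree for every real x for which both sides are defined.

Conclusion: Yes, this is an identity.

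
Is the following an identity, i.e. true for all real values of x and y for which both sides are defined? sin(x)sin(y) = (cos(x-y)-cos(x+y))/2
Yes, this is an identity.

Claim: sin(x)sin(y) = (cos(x-y)-cos(x+y))/2.
Reasoning: cos(x-y) = cos(x)cos(y) + sin(x)sin(y) and cos(x+y) = cos(x)cos(y) - sin(x)sin(y). Subtracting, cos(x-y) - cos(x+y) = 2sin(x)sin(y); divide by 2.
So the two sides agree for all real values of x and y for which both sides are defined.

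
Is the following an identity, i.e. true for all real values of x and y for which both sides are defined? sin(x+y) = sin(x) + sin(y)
No, this is NOT an identity.

Claim: sin(x+y) = sin(x) + sin(y).
Test a specific point where both sides are defined: x = π/4, y = π/4.
LHS = sin(x+y) ≈ 1.0000
RHS = sin(x) + sin(y) ≈ 1.4142
Since 1.0000 ≠ 1.4142, the equation fails at this point, so it cannot hold for all real values of x and y for which both sides are defined.
The correct expansion is sin(x+y) = sin(x)cos(y) + cos(x)sin(y); sine is not additive.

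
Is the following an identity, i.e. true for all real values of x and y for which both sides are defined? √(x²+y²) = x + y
Claim: √(x²+y²) = x + y.
Test a specific point where both sides are defined: x = 5, y = 1/2.
LHS = √(x²+y²) ≈ 5.0249
RHS = x + y ≈ 5.5000
Since 5.0249 ≠ 5.5000, the equation fails at this point, so it cannot hold for all real values of x and y for which both sides are defined.
(x+y)² = x² + 2xy + y², not x² + y², so the square root does not split this way.

Conclusion: No, this is NOT an identity.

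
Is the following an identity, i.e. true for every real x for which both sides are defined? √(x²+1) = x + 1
Claim: √(x²+1) = x + 1.
Test a specific point where both sides are defined: x = 1/2.
LHS = √(x²+1) ≈ 1.1180
RHS = x + 1 ≈ 1.5000
Since 1.1180 ≠ 1.5000, the equation fails at this point, so it cannot hold for every real x for which both sides are defined.
(x+1)² = x² + 2x + 1 ≠ x² + 1 unless x = 0.

Conclusion: No, this is NOT an identity.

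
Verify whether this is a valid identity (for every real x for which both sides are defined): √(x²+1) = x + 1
Claim: √(x²+1) = x + 1.
Test a specific point where both sides are defined: x = -3.
LHS = √(x²+1) ≈ 3.1623
RHS = x + 1 ≈ -2.0000
Since 3.1623 ≠ -2.0000, the equation fails at this point, so it cannot hold for every real x for which both sides are defined.
(x+1)² = x² + 2x + 1 ≠ x² + 1 unless x = 0.

Conclusion: No, this is NOT an identity.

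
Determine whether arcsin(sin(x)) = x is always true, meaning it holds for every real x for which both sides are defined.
No, this is NOT an identity.

Claim: arcsin(sin(x)) = x.
Test a specific point where both sides are defined: x = 3π/4.
LHS = arcsin(sin(x)) ≈ 0.7854
RHS = x ≈ 2.3562
Since 0.7854 ≠ 2.3562, the equation fails at this point, so it cannot hold for every real x for which both sides are defined.
arcsin only returns values in [-π/2, π/2], so arcsin(sin(x)) = x holds only for x in that interval, not for all real x.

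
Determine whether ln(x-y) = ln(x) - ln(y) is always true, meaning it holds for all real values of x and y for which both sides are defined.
Claim: ln(x-y) = ln(x) - ln(y).
Test a specific point where both sides are defined: x = 5, y = 3/2.
LHS = ln(x-y) ≈ 1.2528
RHS = ln(x) - ln(y) ≈ 1.2040
Since 1.2528 ≠ 1.2040, the equation fails at this point, so it cannot hold for all real values of x and y for which both sides are defined.
ln(x) - ln(y) = ln(x/y), not ln(x-y).

Conclusion: No, this is NOT an identity.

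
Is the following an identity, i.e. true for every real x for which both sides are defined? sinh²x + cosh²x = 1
Claim: sinh²x + cosh²x = 1.
Test a specific point where both sides are defined: x = 3/2.
LHS = sinh²x + cosh²x ≈ 10.0677
RHS = 1 ≈ 1.0000
Since 10.0677 ≠ 1.0000, the equation fails at this point, so it cannot hold for every real x for which both sides are defined.
The correct hyperbolic identity is cosh²x - sinh²x = 1 (a difference); the sum sinh²x + cosh²x equals cosh(2x).

Conclusion: No, this is NOT an identity.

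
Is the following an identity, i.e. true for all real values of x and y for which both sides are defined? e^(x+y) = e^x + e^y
Claim: e^(x+y) = e^x + e^y.
Test a specific point where both sides are defined: x = 1/2, y = 2.
LHS = e^(x+y) ≈ 12.1825
RHS = e^x + e^y ≈ 9.0378
Since 12.1825 ≠ 9.0378, the equation fails at this point, so it cannot hold for all real values of x and y for which both sides are defined.
The correct rule is e^(x+y) = e^x · e^y (a product, not a sum).

Conclusion: No, this is NOT an identity.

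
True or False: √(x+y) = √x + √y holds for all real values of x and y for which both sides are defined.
Claim: √(x+y) = √x + √y.
Test a specific point where both sides are defined: x = 1, y = 3/2.
LHS = √(x+y) ≈ 1.5811
RHS = √x + √y ≈ 2.2247
Since 1.5811 ≠ 2.2247, the equation fails at this point, so it cannot hold for all real values of x and y for which both sides are defined.
Squaring the right side gives x + 2√(xy) + y, not x + y.

Conclusion: False.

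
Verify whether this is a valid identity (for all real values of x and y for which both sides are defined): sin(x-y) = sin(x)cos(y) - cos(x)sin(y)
Yes, this is an identity.

Claim: sin(x-y) = sin(x)cos(y) - cos(x)sin(y).
Reasoning: Replace y by -y in sin(x+y) = sin(x)cos(y) + cos(x)sin(y) and use cos(-y) = cos(y), sin(-y) = -sin(y): sin(x-y) = sin(x)cos(y) - cos(x)sin(y).
So the two sides agree for all real values of x and y for which both sides are defined.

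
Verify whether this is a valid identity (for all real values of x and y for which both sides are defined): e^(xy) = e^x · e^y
Claim: e^(xy) = e^x · e^y.
Test a specific point where both sides are defined: x = 1, y = -3.
LHS = e^(xy) ≈ 0.0498
RHS = e^x · e^y ≈ 0.1353
Since 0.0498 ≠ 0.1353, the equation fails at this point, so it cannot hold for all real values of x and y for which both sides are defined.
e^x · e^y = e^(x+y), not e^(xy).

Conclusion: No, this is NOT an identity.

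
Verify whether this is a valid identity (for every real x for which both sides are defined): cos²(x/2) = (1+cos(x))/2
Claim: cos²(x/2) = (1+cos(x))/2.
Reasoning: Use cos(2θ) = 2cos²θ - 1 with θ = x/2: cos(x) = 2cos²(x/2) - 1. Solving for cos²(x/2) gives (1 + cos(x))/2.
So the two sides agree for every real x for which both sides are defined.

Conclusion: Yes, this is an identity.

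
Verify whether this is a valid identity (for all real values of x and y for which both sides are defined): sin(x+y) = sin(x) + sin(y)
No, this is NOT an identity.

Claim: sin(x+y) = sin(x) + sin(y).
Test a specific point where both sides are defined: x = -π/3, y = -π/4.
LHS = sin(x+y) ≈ -0.9659
RHS = sin(x) + sin(y) ≈ -1.5731
Since -0.9659 ≠ -1.5731, the equation fails at this point, so it cannot hold for all real values of x and y for which both sides are defined.
The correct expansion is sin(x+y) = sin(x)cos(y) + cos(x)sin(y); sine is not additive.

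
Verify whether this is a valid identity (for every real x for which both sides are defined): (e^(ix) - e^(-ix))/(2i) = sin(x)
Yes, this is an identity.

Claim: (e^(ix) - e^(-ix))/(2i) = sin(x).
Reasoning: By Euler's formula e^(ix) = cos(x) + i·sin(x) and e^(-ix) = cos(x) - i·sin(x). Subtracting cancels the cosine terms: e^(ix) - e^(-ix) = 2i·sin(x); divide by 2i.
So the two sides agree for every real x for which both sides are defined.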